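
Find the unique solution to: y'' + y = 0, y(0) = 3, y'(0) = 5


Characteristic roots of r² + 1 = 0 are ±1i, so y = C₁cos(x) + C₂sin(x).
Apply y(0) = 3: C₁ = 3. Differentiate and apply y'(0) = 5: 1·C₂ = 5, so C₂ = 5.
Particular solution: y = 3cos(x) + 5sin(x).


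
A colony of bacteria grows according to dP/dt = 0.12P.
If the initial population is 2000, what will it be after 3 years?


The ODE dP/dt = 0.12P has solution P(t) = P(0)e^(0.12t).
Substitute P(0) = 2000 and t = 3: P(3) = 2000 e^(0.36) ≈ 2867.


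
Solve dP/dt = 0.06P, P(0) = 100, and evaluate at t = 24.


The ODE dP/dt = 0.06P has solution P(t) = P(0)e^(0.06t).
Substitute P(0) = 100 and t = 24: P(24) = 100 e^(1.44) ≈ 422.


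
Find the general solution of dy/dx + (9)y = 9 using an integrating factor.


P(x) = 9, Q(x) = 9; integrating factor μ = e^(9x).
(μ y)' = 9e^(9x) ⇒ μ y = e^(9x) + C.
Divide by μ: y = 1 + Ce^(-9x).


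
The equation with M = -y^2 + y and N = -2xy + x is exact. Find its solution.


Check exactness: ∂M/∂y = -2y + 1 and ∂N/∂x = -2y + 1; equal, so the equation is exact.
Integrate M with respect to x (treating y as constant): ∫M dx = -xy^2 + xy + h(y).
Differentiate w.r.t. y and set equal to N: all terms match, so h'(y) = 0 and h is a constant absorbed into C.
General solution: -xy^2 + xy = C.


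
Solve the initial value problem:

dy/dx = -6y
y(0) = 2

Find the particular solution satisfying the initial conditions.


General solution of y' = -6y is y = Ce^(-6x).
Apply y(0) = 2: C = 2.
Particular solution: y = 2e^(-6x).


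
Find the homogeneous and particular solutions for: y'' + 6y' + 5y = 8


Characteristic roots of r² + 6r + 5 = 0 are -1, -5.
y_h = C₁e^(-x) + C₂e^(-5x).
Constant forcing; try y_p = A. Then 5A = 8 ⇒ A = 8/5.
General solution: y = C₁e^(-x) + C₂e^(-5x) + 8/5.


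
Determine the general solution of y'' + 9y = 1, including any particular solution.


Homogeneous part: r² + 9 = 0 ⇒ r = ±3i, so y_h = C₁cos(3x) + C₂sin(3x).
Try constant y_p = A; plug in: 9A = 1 ⇒ A = 1/9.
General solution: y = C₁cos(3x) + C₂sin(3x) + 1/9.


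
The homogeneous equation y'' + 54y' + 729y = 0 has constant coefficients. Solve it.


Characteristic equation: r² + 54r + 729 = 0, i.e. (r + 27)² = 0.
Repeated root r = -27; include an x factor for the second linearly independent solution.
General solution: y = (C₁ + C₂x)e^(-27x).


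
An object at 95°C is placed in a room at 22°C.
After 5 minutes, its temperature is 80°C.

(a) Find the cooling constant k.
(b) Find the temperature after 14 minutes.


Newton's law: T(t) = T_a + (T₀ - T_a)e^(-kt).
(a) Use T(5) = 80: (80 - 22)/(95 - 22) = e^(-k·5), so k = -ln(0.795)/5 ≈ 0.0460.
(b) Apply k to t = 14: T(14) = 22 + (73)e^(-0.644) ≈ 60.3°C.


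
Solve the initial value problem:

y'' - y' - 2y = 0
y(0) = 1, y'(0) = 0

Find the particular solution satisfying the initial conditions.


Characteristic roots of r² - r - 2 = 0 are -1, 2.
General solution y = c₁ e^(-x) + c₂ e^(2x).
Apply y(0) = 1: c₁ + c₂ = 1. Apply y'(0) = 0: -1 c₁ + 2 c₂ = 0.
Solve: c₁ = 2/3, c₂ = 1/3.
Particular solution: y = (2/3)e^(-x) + (1/3)e^(2x).


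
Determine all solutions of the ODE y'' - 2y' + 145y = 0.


Characteristic equation: r² - 2r + 145 = 0.
Discriminant is negative; roots r = 1 ± 12i (complex conjugate pair).
General solution uses e^(α x)(C₁ cos(β x) + C₂ sin(β x)): y = e^(x)(C₁cos(12x) + C₂sin(12x)).


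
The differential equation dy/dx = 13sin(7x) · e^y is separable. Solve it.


Separate: e^(-y) dy = 13sin(7x) dx.
Integrate: -e^(-y) = -(13/7)cos(7x) + C₀.
Rearrange: e^(-y) = (13/7)cos(7x) + C.


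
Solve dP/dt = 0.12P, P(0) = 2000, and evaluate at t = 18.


The ODE dP/dt = 0.12P has solution P(t) = P(0)e^(0.12t).
Substitute P(0) = 2000 and t = 18: P(18) = 2000 e^(2.16) ≈ 17342.


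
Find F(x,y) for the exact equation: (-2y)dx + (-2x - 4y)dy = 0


Check exactness: ∂M/∂y = -2 and ∂N/∂x = -2; equal, so the equation is exact.
Integrate M with respect to x (treating y as constant): ∫M dx = -2xy + h(y).
Differentiate w.r.t. y and set equal to N: the x-dependent terms already match, leaving h'(y) = -4y. Integrate: h(y) = -2y^2.
So F(x,y) = -2xy - 2y^2.
General solution: -2xy - 2y^2 = C.


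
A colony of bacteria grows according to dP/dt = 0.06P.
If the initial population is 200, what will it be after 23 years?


The ODE dP/dt = 0.06P has solution P(t) = P(0)e^(0.06t).
Substitute P(0) = 200 and t = 23: P(23) = 200 e^(1.38) ≈ 795.


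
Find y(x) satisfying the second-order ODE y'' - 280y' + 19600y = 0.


Characteristic equation: r² - 280r + 19600 = 0, i.e. (r - 140)² = 0.
Repeated root r = 140; include an x factor for the second linearly independent solution.
General solution: y = (C₁ + C₂x)e^(140x).


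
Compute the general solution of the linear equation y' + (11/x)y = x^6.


P(x) = 11/x ⇒ μ = x^11.
(x^11 y)' = x^17 ⇒ x^11 y = x^18/(18) + C.
Solve for y: y = (1/18)x^7 + C/x^11.


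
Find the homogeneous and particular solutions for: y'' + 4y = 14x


Homogeneous: r² + 4 = 0 ⇒ r = ±2i, y_h = C₁cos(2x) + C₂sin(2x).
Polynomial forcing; try y_p = Ax + B. Then y_p'' + 4 y_p = 4(Ax + B) = 14x, so B = 0 and A = 7/2.
General solution: y = C₁cos(2x) + C₂sin(2x) + (7/2)x.


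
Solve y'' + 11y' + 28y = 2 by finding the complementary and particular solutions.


Characteristic roots of r² + 11r + 28 = 0 are -7, -4.
y_h = C₁e^(-7x) + C₂e^(-4x).
Constant forcing; try y_p = A. Then 28A = 2 ⇒ A = 1/14.
General solution: y = C₁e^(-7x) + C₂e^(-4x) + 1/14.


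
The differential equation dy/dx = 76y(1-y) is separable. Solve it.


Separate: dy/[y(1-y)] = 76 dx.
Partial fractions: 1/[y(1-y)] = 1/y + 1/(1-y).
Integrate: ln|y/(1-y)| = 76x + C₀.
Solve for y: y = 1/(1 + Ce^(-76x)).


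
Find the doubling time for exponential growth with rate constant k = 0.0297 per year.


Exponential growth: P(t) = P₀ e^(0.0297t). Set P(t)/P₀ = 2: e^(0.0297t) = 2.
Solve: t = ln(2)/0.0297 ≈ 23.34 years.


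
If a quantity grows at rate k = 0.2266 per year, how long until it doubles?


Exponential growth: P(t) = P₀ e^(0.2266t). Set P(t)/P₀ = 2: e^(0.2266t) = 2.
Solve: t = ln(2)/0.2266 ≈ 3.06 years.


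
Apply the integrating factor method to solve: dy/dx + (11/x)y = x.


P(x) = 11/x ⇒ μ = x^11.
(x^11 y)' = x^12 ⇒ x^11 y = x^13/(13) + C.
Solve for y: y = (1/13)x^2 + C/x^11.


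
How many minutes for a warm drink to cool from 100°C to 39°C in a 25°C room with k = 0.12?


From T(t) = T_a + (T₀ - T_a)e^(-kt), set T(t) = 39:
(39 - 25) / (100 - 25) = e^(-0.12t), so t = -ln(0.187)/0.12 ≈ 14.0 minutes.


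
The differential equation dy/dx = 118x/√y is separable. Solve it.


Separate: √y dy = 118x dx.
Integrate: (2/3)y^(3/2) = 59x² + C.


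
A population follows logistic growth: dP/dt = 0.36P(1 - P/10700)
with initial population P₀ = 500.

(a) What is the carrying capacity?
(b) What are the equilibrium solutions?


Logistic ODE dP/dt = 0.36P(1 - P/10700) has equilibria where dP/dt = 0, i.e. P = 0 or P = 10700.
The coefficient (1 - P/K) = 0 when P = K, identifying K = 10700 as the carrying capacity.
(a) K = 10700; (b) equilibria P = 0 and P = 10700.


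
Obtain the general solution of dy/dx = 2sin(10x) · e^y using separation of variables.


Separate: e^(-y) dy = 2sin(10x) dx.
Integrate: -e^(-y) = -(1/5)cos(10x) + C₀.
Rearrange: e^(-y) = (1/5)cos(10x) + C.


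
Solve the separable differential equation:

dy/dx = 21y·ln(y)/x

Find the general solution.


Separate: dy/[y ln(y)] = 21 dx/x.
Substitute u = ln(y): du/u = 21 dx/x.
Integrate: ln|ln(y)| = 21ln|x| + C₀, hence ln(y) = C·x^21.


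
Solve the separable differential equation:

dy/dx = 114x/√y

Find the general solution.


Separate: √y dy = 114x dx.
Integrate: (2/3)y^(3/2) = 57x² + C.


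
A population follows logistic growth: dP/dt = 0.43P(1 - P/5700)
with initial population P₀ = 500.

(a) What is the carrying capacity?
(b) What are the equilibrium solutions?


Logistic ODE dP/dt = 0.43P(1 - P/5700) has equilibria where dP/dt = 0, i.e. P = 0 or P = 5700.
The coefficient (1 - P/K) = 0 when P = K, identifying K = 5700 as the carrying capacity.
(a) K = 5700; (b) equilibria P = 0 and P = 5700.


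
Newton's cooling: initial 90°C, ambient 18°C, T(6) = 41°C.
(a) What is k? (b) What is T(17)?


Newton's law: T(t) = T_a + (T₀ - T_a)e^(-kt).
(a) Use T(6) = 41: (41 - 18)/(90 - 18) = e^(-k·6), so k = -ln(0.319)/6 ≈ 0.1902.
(b) Apply k to t = 17: T(17) = 18 + (72)e^(-3.233) ≈ 20.8°C.


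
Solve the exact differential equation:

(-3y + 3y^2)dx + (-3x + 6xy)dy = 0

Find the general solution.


Check exactness: ∂M/∂y = -3 + 6y and ∂N/∂x = -3 + 6y; equal, so the equation is exact.
Integrate M with respect to x (treating y as constant): ∫M dx = -3xy + 3xy^2 + h(y).
Differentiate w.r.t. y and set equal to N: all terms match, so h'(y) = 0 and h is a constant absorbed into C.
General solution: -3xy + 3xy^2 = C.


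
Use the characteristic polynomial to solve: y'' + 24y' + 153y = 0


Characteristic equation: r² + 24r + 153 = 0.
Discriminant is negative; roots r = -12 ± 3i (complex conjugate pair).
General solution uses e^(α x)(C₁ cos(β x) + C₂ sin(β x)): y = e^(-12x)(C₁cos(3x) + C₂sin(3x)).


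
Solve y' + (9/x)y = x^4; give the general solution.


P(x) = 9/x ⇒ μ = x^9.
(x^9 y)' = x^13 ⇒ x^9 y = x^14/(14) + C.
Solve for y: y = (1/14)x^5 + C/x^9.


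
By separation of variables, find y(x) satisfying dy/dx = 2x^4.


Integrate both sides with respect to x: y = ∫ 2x^4 dx = (2/5)x^5 + C.


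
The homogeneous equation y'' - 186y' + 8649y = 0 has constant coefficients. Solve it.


Characteristic equation: r² - 186r + 8649 = 0, i.e. (r - 93)² = 0.
Repeated root r = 93; include an x factor for the second linearly independent solution.
General solution: y = (C₁ + C₂x)e^(93x).


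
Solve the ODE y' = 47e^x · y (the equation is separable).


Separate variables: dy/y = 47e^x dx.
Integrate: ln|y| = 47e^x + C₀.
Exponentiate: y = Ce^(47e^x).


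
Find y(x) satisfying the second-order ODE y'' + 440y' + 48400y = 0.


Characteristic equation: r² + 440r + 48400 = 0, i.e. (r + 220)² = 0.
Repeated root r = -220; include an x factor for the second linearly independent solution.
General solution: y = (C₁ + C₂x)e^(-220x).


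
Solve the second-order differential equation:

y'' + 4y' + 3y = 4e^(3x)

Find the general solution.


Characteristic roots of r² + 4r + 3 = 0 are -3, -1.
y_h = C₁e^(-3x) + C₂e^(-x).
Forcing exponent 3 is not a characteristic root; try y_p = Ae^(3x).
Substitute: A·(9 + (4)·3 + (3)) = A·24 = 4, so A = 1/6.
General solution: y = C₁e^(-3x) + C₂e^(-x) + (1/6)e^(3x).


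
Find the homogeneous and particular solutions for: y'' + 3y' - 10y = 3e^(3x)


Characteristic roots of r² + 3r - 10 = 0 are 2, -5.
y_h = C₁e^(2x) + C₂e^(-5x).
Forcing exponent 3 is not a characteristic root; try y_p = Ae^(3x).
Substitute: A·(9 + (3)·3 + (-10)) = A·8 = 3, so A = 3/8.
General solution: y = C₁e^(2x) + C₂e^(-5x) + (3/8)e^(3x).


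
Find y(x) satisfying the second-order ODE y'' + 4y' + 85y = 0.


Characteristic equation: r² + 4r + 85 = 0.
Discriminant is negative; roots r = -2 ± 9i (complex conjugate pair).
General solution uses e^(α x)(C₁ cos(β x) + C₂ sin(β x)): y = e^(-2x)(C₁cos(9x) + C₂sin(9x)).


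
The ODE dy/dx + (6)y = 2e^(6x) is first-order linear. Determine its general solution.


P(x) = 6 ⇒ μ = e^(6x).
(μ y)' = 2e^(12x) ⇒ μ y = (2/12)e^(12x) + C.
Divide by μ: y = (1/6)e^(6x) + Ce^(-6x).


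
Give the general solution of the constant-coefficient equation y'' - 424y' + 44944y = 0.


Characteristic equation: r² - 424r + 44944 = 0, i.e. (r - 212)² = 0.
Repeated root r = 212; include an x factor for the second linearly independent solution.
General solution: y = (C₁ + C₂x)e^(212x).


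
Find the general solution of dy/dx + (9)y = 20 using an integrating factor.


P(x) = 9, Q(x) = 20; integrating factor μ = e^(9x).
(μ y)' = 20e^(9x) ⇒ μ y = (20/9)e^(9x) + C.
Divide by μ: y = 20/9 + Ce^(-9x).


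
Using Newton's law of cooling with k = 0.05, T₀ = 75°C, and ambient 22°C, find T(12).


Newton's law: dT/dt = -k(T - T_a) has solution T(t) = T_a + (T₀ - T_a)e^(-kt).
Plug in T_a = 22, T₀ = 75, k = 0.05, t = 12: T(12) = 22 + (53)e^(-0.60) ≈ 51.1°C.


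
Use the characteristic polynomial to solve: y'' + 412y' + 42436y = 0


Characteristic equation: r² + 412r + 42436 = 0, i.e. (r + 206)² = 0.
Repeated root r = -206; include an x factor for the second linearly independent solution.
General solution: y = (C₁ + C₂x)e^(-206x).


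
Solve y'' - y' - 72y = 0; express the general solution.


Characteristic equation: r² - r - 72 = 0.
Factor: (r + 8)(r - 9) = 0 ⇒ r = -8, 9 (distinct real).
General solution: y = C₁e^(-8x) + C₂e^(9x).


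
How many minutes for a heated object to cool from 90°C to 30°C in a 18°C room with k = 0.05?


From T(t) = T_a + (T₀ - T_a)e^(-kt), set T(t) = 30:
(30 - 18) / (90 - 18) = e^(-0.05t), so t = -ln(0.167)/0.05 ≈ 35.8 minutes.


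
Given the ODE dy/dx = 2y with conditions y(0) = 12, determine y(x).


General solution of y' = 2y is y = Ce^(2x).
Apply y(0) = 12: C = 12.
Particular solution: y = 12e^(2x).


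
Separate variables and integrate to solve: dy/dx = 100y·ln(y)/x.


Separate: dy/[y ln(y)] = 100 dx/x.
Substitute u = ln(y): du/u = 100 dx/x.
Integrate: ln|ln(y)| = 100ln|x| + C₀, hence ln(y) = C·x^100.


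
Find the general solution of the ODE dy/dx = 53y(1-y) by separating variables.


Separate: dy/[y(1-y)] = 53 dx.
Partial fractions: 1/[y(1-y)] = 1/y + 1/(1-y).
Integrate: ln|y/(1-y)| = 53x + C₀.
Solve for y: y = 1/(1 + Ce^(-53x)).


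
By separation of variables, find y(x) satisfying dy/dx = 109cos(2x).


g(y) = 1, so integrate directly: y = ∫ 109cos(2x) dx = (109/2)sin(2x) + C.


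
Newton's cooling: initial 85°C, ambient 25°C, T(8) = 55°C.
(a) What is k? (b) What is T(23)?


Newton's law: T(t) = T_a + (T₀ - T_a)e^(-kt).
(a) Use T(8) = 55: (55 - 25)/(85 - 25) = e^(-k·8), so k = -ln(0.500)/8 ≈ 0.0866.
(b) Apply k to t = 23: T(23) = 25 + (60)e^(-1.993) ≈ 33.2°C.


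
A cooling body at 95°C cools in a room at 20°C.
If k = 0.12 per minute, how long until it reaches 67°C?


From T(t) = T_a + (T₀ - T_a)e^(-kt), set T(t) = 67:
(67 - 20) / (95 - 20) = e^(-0.12t), so t = -ln(0.627)/0.12 ≈ 3.9 minutes.


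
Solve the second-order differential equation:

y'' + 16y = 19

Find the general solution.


Homogeneous part: r² + 16 = 0 ⇒ r = ±4i, so y_h = C₁cos(4x) + C₂sin(4x).
Try constant y_p = A; plug in: 16A = 19 ⇒ A = 19/16.
General solution: y = C₁cos(4x) + C₂sin(4x) + 19/16.


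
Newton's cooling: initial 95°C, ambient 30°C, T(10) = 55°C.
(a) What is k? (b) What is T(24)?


Newton's law: T(t) = T_a + (T₀ - T_a)e^(-kt).
(a) Use T(10) = 55: (55 - 30)/(95 - 30) = e^(-k·10), so k = -ln(0.385)/10 ≈ 0.0956.
(b) Apply k to t = 24: T(24) = 30 + (65)e^(-2.293) ≈ 36.6°C.


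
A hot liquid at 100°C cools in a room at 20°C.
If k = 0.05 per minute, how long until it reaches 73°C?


From T(t) = T_a + (T₀ - T_a)e^(-kt), set T(t) = 73:
(73 - 20) / (100 - 20) = e^(-0.05t), so t = -ln(0.662)/0.05 ≈ 8.2 minutes.


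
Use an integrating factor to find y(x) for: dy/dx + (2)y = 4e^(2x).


P(x) = 2 ⇒ μ = e^(2x).
(μ y)' = 4e^(4x) ⇒ μ y = (4/4)e^(4x) + C.
Divide by μ: y = e^(2x) + Ce^(-2x).


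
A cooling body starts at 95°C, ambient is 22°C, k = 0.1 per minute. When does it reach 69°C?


From T(t) = T_a + (T₀ - T_a)e^(-kt), set T(t) = 69:
(69 - 22) / (95 - 22) = e^(-0.1t), so t = -ln(0.644)/0.1 ≈ 4.4 minutes.


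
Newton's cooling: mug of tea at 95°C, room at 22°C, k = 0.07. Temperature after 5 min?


Newton's law: dT/dt = -k(T - T_a) has solution T(t) = T_a + (T₀ - T_a)e^(-kt).
Plug in T_a = 22, T₀ = 95, k = 0.07, t = 5: T(5) = 22 + (73)e^(-0.35) ≈ 73.4°C.


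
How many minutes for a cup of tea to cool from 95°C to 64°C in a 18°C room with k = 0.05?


From T(t) = T_a + (T₀ - T_a)e^(-kt), set T(t) = 64:
(64 - 18) / (95 - 18) = e^(-0.05t), so t = -ln(0.597)/0.05 ≈ 10.3 minutes.


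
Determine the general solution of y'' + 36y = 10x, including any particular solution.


Homogeneous: r² + 36 = 0 ⇒ r = ±6i, y_h = C₁cos(6x) + C₂sin(6x).
Polynomial forcing; try y_p = Ax + B. Then y_p'' + 36 y_p = 36(Ax + B) = 10x, so B = 0 and A = 5/18.
General solution: y = C₁cos(6x) + C₂sin(6x) + (5/18)x.


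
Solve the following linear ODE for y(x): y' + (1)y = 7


P(x) = 1, Q(x) = 7; integrating factor μ = e^(x).
(μ y)' = 7e^(x) ⇒ μ y = 7e^(x) + C.
Divide by μ: y = 7 + Ce^(-x).


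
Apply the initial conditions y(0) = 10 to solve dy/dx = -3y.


General solution of y' = -3y is y = Ce^(-3x).
Apply y(0) = 10: C = 10.
Particular solution: y = 10e^(-3x).


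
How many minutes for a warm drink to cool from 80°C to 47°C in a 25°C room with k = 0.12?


From T(t) = T_a + (T₀ - T_a)e^(-kt), set T(t) = 47:
(47 - 25) / (80 - 25) = e^(-0.12t), so t = -ln(0.400)/0.12 ≈ 7.6 minutes.


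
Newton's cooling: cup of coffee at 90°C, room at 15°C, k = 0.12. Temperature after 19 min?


Newton's law: dT/dt = -k(T - T_a) has solution T(t) = T_a + (T₀ - T_a)e^(-kt).
Plug in T_a = 15, T₀ = 90, k = 0.12, t = 19: T(19) = 15 + (75)e^(-2.28) ≈ 22.7°C.


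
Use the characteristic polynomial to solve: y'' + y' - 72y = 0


Characteristic equation: r² + r - 72 = 0.
Factor: (r - 8)(r + 9) = 0 ⇒ r = 8, -9 (distinct real).
General solution: y = C₁e^(8x) + C₂e^(-9x).


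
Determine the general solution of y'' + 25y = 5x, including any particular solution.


Homogeneous: r² + 25 = 0 ⇒ r = ±5i, y_h = C₁cos(5x) + C₂sin(5x).
Polynomial forcing; try y_p = Ax + B. Then y_p'' + 25 y_p = 25(Ax + B) = 5x, so B = 0 and A = 1/5.
General solution: y = C₁cos(5x) + C₂sin(5x) + (1/5)x.


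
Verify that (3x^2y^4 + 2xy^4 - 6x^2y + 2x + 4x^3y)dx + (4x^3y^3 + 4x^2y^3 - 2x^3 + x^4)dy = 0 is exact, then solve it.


Check exactness: ∂M/∂y = 12x^2y^3 + 8xy^3 - 6x^2 + 4x^3 and ∂N/∂x = 12x^2y^3 + 8xy^3 - 6x^2 + 4x^3; equal, so the equation is exact.
Integrate M with respect to x (treating y as constant): ∫M dx = x^3y^4 + x^2y^4 - 2x^3y + x^2 + x^4y + h(y).
Differentiate w.r.t. y and set equal to N: all terms match, so h'(y) = 0 and h is a constant absorbed into C.
General solution: x^3y^4 + x^2y^4 - 2x^3y + x^2 + x^4y = C.


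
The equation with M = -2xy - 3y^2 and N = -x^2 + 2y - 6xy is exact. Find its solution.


Check exactness: ∂M/∂y = -2x - 6y and ∂N/∂x = -2x - 6y; equal, so the equation is exact.
Integrate M with respect to x (treating y as constant): ∫M dx = -x^2y - 3xy^2 + h(y).
Differentiate w.r.t. y and set equal to N: the x-dependent terms already match, leaving h'(y) = 2y. Integrate: h(y) = y^2.
So F(x,y) = -x^2y + y^2 - 3xy^2.
General solution: -x^2y + y^2 - 3xy^2 = C.


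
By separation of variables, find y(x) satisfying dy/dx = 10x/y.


Separate variables: y dy = 10x dx.
Integrate both sides: y²/2 = 5x^2 + C₀.
Multiply by 2: y² = 10x^2 + C.


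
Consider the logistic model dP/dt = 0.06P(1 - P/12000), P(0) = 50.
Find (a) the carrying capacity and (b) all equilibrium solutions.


Logistic ODE dP/dt = 0.06P(1 - P/12000) has equilibria where dP/dt = 0, i.e. P = 0 or P = 12000.
The coefficient (1 - P/K) = 0 when P = K, identifying K = 12000 as the carrying capacity.
(a) K = 12000; (b) equilibria P = 0 and P = 12000.


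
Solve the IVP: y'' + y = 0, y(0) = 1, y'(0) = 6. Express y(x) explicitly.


Characteristic roots of r² + 1 = 0 are ±1i, so y = C₁cos(x) + C₂sin(x).
Apply y(0) = 1: C₁ = 1. Differentiate and apply y'(0) = 6: 1·C₂ = 6, so C₂ = 6.
Particular solution: y = cos(x) + 6sin(x).


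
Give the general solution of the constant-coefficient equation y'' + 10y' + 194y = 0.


Characteristic equation: r² + 10r + 194 = 0.
Discriminant is negative; roots r = -5 ± 13i (complex conjugate pair).
General solution uses e^(α x)(C₁ cos(β x) + C₂ sin(β x)): y = e^(-5x)(C₁cos(13x) + C₂sin(13x)).


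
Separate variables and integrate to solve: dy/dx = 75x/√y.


Separate: √y dy = 75x dx.
Integrate: (2/3)y^(3/2) = (75/2)x² + C.


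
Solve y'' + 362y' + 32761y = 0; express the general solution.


Characteristic equation: r² + 362r + 32761 = 0, i.e. (r + 181)² = 0.
Repeated root r = -181; include an x factor for the second linearly independent solution.
General solution: y = (C₁ + C₂x)e^(-181x).


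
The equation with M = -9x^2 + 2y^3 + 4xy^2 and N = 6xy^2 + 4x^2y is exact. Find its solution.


Check exactness: ∂M/∂y = 6y^2 + 8xy and ∂N/∂x = 6y^2 + 8xy; equal, so the equation is exact.
Integrate M with respect to x (treating y as constant): ∫M dx = -3x^3 + 2xy^3 + 2x^2y^2 + h(y).
Differentiate w.r.t. y and set equal to N: all terms match, so h'(y) = 0 and h is a constant absorbed into C.
General solution: -3x^3 + 2xy^3 + 2x^2y^2 = C.


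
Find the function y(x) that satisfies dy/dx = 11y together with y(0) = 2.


General solution of y' = 11y is y = Ce^(11x).
Apply y(0) = 2: C = 2.
Particular solution: y = 2e^(11x).


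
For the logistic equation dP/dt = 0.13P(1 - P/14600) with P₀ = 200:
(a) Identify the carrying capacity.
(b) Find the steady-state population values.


Logistic ODE dP/dt = 0.13P(1 - P/14600) has equilibria where dP/dt = 0, i.e. P = 0 or P = 14600.
The coefficient (1 - P/K) = 0 when P = K, identifying K = 14600 as the carrying capacity.
(a) K = 14600; (b) equilibria P = 0 and P = 14600.


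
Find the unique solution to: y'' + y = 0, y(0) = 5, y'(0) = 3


Characteristic roots of r² + 1 = 0 are ±1i, so y = C₁cos(x) + C₂sin(x).
Apply y(0) = 5: C₁ = 5. Differentiate and apply y'(0) = 3: 1·C₂ = 3, so C₂ = 3.
Particular solution: y = 5cos(x) + 3sin(x).


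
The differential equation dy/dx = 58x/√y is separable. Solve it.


Separate: √y dy = 58x dx.
Integrate: (2/3)y^(3/2) = 29x² + C.


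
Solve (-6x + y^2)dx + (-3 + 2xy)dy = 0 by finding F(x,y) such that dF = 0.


Check exactness: ∂M/∂y = 2y and ∂N/∂x = 2y; equal, so the equation is exact.
Integrate M with respect to x (treating y as constant): ∫M dx = -3x^2 + xy^2 + h(y).
Differentiate w.r.t. y and set equal to N: the x-dependent terms already match, leaving h'(y) = -3. Integrate: h(y) = -3y.
So F(x,y) = -3y - 3x^2 + xy^2.
General solution: -3y - 3x^2 + xy^2 = C.


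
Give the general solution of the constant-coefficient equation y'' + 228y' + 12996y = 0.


Characteristic equation: r² + 228r + 12996 = 0, i.e. (r + 114)² = 0.
Repeated root r = -114; include an x factor for the second linearly independent solution.
General solution: y = (C₁ + C₂x)e^(-114x).


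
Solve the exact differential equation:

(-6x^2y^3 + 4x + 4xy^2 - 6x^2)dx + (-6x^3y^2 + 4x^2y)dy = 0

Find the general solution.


Check exactness: ∂M/∂y = -18x^2y^2 + 8xy and ∂N/∂x = -18x^2y^2 + 8xy; equal, so the equation is exact.
Integrate M with respect to x (treating y as constant): ∫M dx = -2x^3y^3 + 2x^2 + 2x^2y^2 - 2x^3 + h(y).
Differentiate w.r.t. y and set equal to N: all terms match, so h'(y) = 0 and h is a constant absorbed into C.
General solution: -2x^3y^3 + 2x^2 + 2x^2y^2 - 2x^3 = C.


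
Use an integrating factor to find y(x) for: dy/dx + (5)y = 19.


P(x) = 5, Q(x) = 19; integrating factor μ = e^(5x).
(μ y)' = 19e^(5x) ⇒ μ y = (19/5)e^(5x) + C.
Divide by μ: y = 19/5 + Ce^(-5x).


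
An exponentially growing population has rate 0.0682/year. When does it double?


Exponential growth: P(t) = P₀ e^(0.0682t). Set P(t)/P₀ = 2: e^(0.0682t) = 2.
Solve: t = ln(2)/0.0682 ≈ 10.16 years.


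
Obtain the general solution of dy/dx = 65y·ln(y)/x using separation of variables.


Separate: dy/[y ln(y)] = 65 dx/x.
Substitute u = ln(y): du/u = 65 dx/x.
Integrate: ln|ln(y)| = 65ln|x| + C₀, hence ln(y) = C·x^65.


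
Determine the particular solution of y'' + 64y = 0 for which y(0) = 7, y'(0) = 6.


Characteristic roots of r² + 64 = 0 are ±8i, so y = C₁cos(8x) + C₂sin(8x).
Apply y(0) = 7: C₁ = 7. Differentiate and apply y'(0) = 6: 8·C₂ = 6, so C₂ = 3/4.
Particular solution: y = 7cos(8x) + (3/4)sin(8x).


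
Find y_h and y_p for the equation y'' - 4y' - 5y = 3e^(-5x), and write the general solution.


Characteristic roots of r² - 4r - 5 = 0 are -1, 5.
y_h = C₁e^(-x) + C₂e^(5x).
Forcing exponent -5 is not a characteristic root; try y_p = Ae^(-5x).
Substitute: A·(25 + (-4)·-5 + (-5)) = A·40 = 3, so A = 3/40.
General solution: y = C₁e^(-x) + C₂e^(5x) + (3/40)e^(-5x).


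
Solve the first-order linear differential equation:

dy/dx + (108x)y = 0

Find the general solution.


P(x) = 108x ⇒ μ = e^(54x²).
Q(x) = 0 so μ y is constant: y = Ce^(-54x²).


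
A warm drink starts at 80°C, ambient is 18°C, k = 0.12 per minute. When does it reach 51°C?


From T(t) = T_a + (T₀ - T_a)e^(-kt), set T(t) = 51:
(51 - 18) / (80 - 18) = e^(-0.12t), so t = -ln(0.532)/0.12 ≈ 5.3 minutes.


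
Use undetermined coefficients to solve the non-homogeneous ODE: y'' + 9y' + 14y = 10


Characteristic roots of r² + 9r + 14 = 0 are -2, -7.
y_h = C₁e^(-2x) + C₂e^(-7x).
Constant forcing; try y_p = A. Then 14A = 10 ⇒ A = 5/7.
General solution: y = C₁e^(-2x) + C₂e^(-7x) + 5/7.


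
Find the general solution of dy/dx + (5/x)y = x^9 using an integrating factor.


P(x) = 5/x ⇒ μ = x^5.
(x^5 y)' = x^5·x^9 = x^14.
Integrate: x^5 y = x^15/(15) + C.
Solve for y: y = (1/15)x^10 + C/x^5.


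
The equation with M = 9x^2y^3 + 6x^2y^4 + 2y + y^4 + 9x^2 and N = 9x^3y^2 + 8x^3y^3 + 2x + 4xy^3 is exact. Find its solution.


Check exactness: ∂M/∂y = 27x^2y^2 + 24x^2y^3 + 2 + 4y^3 and ∂N/∂x = 27x^2y^2 + 24x^2y^3 + 2 + 4y^3; equal, so the equation is exact.
Integrate M with respect to x (treating y as constant): ∫M dx = 3x^3y^3 + 2x^3y^4 + 2xy + xy^4 + 3x^3 + h(y).
Differentiate w.r.t. y and set equal to N: all terms match, so h'(y) = 0 and h is a constant absorbed into C.
General solution: 3x^3y^3 + 2x^3y^4 + 2xy + xy^4 + 3x^3 = C.


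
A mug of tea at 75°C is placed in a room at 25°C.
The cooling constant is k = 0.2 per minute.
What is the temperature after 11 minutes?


Newton's law: dT/dt = -k(T - T_a) has solution T(t) = T_a + (T₀ - T_a)e^(-kt).
Plug in T_a = 25, T₀ = 75, k = 0.2, t = 11: T(11) = 25 + (50)e^(-2.20) ≈ 30.5°C.


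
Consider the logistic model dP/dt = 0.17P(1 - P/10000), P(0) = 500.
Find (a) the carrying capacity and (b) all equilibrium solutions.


Logistic ODE dP/dt = 0.17P(1 - P/10000) has equilibria where dP/dt = 0, i.e. P = 0 or P = 10000.
The coefficient (1 - P/K) = 0 when P = K, identifying K = 10000 as the carrying capacity.
(a) K = 10000; (b) equilibria P = 0 and P = 10000.


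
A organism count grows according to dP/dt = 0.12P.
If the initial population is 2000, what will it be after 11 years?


The ODE dP/dt = 0.12P has solution P(t) = P(0)e^(0.12t).
Substitute P(0) = 2000 and t = 11: P(11) = 2000 e^(1.32) ≈ 7487.


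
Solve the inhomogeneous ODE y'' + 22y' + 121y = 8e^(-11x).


Characteristic polynomial (r + 11)² = 0; repeated root r = -11.
y_h = (C₁ + C₂x)e^(-11x). Forcing matches the repeated root (resonance), so try y_p = Ax² e^(-11x).
Substitute and solve for A: 2A = 8, so A = 4.
General solution: y = (C₁ + C₂x + 4x²)e^(-11x).


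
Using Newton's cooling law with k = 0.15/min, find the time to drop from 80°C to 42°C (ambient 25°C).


From T(t) = T_a + (T₀ - T_a)e^(-kt), set T(t) = 42:
(42 - 25) / (80 - 25) = e^(-0.15t), so t = -ln(0.309)/0.15 ≈ 7.8 minutes.


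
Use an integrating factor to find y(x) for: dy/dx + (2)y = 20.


P(x) = 2, Q(x) = 20; integrating factor μ = e^(2x).
(μ y)' = 20e^(2x) ⇒ μ y = 10e^(2x) + C.
Divide by μ: y = 10 + Ce^(-2x).


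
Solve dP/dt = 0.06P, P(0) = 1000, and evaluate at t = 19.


The ODE dP/dt = 0.06P has solution P(t) = P(0)e^(0.06t).
Substitute P(0) = 1000 and t = 19: P(19) = 1000 e^(1.14) ≈ 3127.


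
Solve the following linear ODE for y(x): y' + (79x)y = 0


P(x) = 79x ⇒ μ = e^((79/2)x²).
Q(x) = 0 so μ y is constant: y = Ce^(-(79/2)x²).


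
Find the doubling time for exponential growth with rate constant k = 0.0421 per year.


Exponential growth: P(t) = P₀ e^(0.0421t). Set P(t)/P₀ = 2: e^(0.0421t) = 2.
Solve: t = ln(2)/0.0421 ≈ 16.46 years.


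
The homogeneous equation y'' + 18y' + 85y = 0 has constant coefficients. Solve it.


Characteristic equation: r² + 18r + 85 = 0.
Discriminant is negative; roots r = -9 ± 2i (complex conjugate pair).
General solution uses e^(α x)(C₁ cos(β x) + C₂ sin(β x)): y = e^(-9x)(C₁cos(2x) + C₂sin(2x)).


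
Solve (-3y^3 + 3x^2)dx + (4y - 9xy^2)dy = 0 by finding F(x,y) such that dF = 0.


Check exactness: ∂M/∂y = -9y^2 and ∂N/∂x = -9y^2; equal, so the equation is exact.
Integrate M with respect to x (treating y as constant): ∫M dx = -3xy^3 + x^3 + h(y).
Differentiate w.r.t. y and set equal to N: the x-dependent terms already match, leaving h'(y) = 4y. Integrate: h(y) = 2y^2.
So F(x,y) = 2y^2 - 3xy^3 + x^3.
General solution: 2y^2 - 3xy^3 + x^3 = C.


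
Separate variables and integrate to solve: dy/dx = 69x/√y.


Separate: √y dy = 69x dx.
Integrate: (2/3)y^(3/2) = (69/2)x² + C.


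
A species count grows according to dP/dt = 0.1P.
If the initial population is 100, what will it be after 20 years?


The ODE dP/dt = 0.1P has solution P(t) = P(0)e^(0.1t).
Substitute P(0) = 100 and t = 20: P(20) = 100 e^(2.00) ≈ 739.


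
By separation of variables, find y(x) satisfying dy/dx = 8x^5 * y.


Separate variables: dy/y = 8x^5 dx.
Integrate: ln|y| = (4/3)x^6 + C₀.
Exponentiate: y = Ce^((4/3)x^6).


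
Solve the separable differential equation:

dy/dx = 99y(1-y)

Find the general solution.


Separate: dy/[y(1-y)] = 99 dx.
Partial fractions: 1/[y(1-y)] = 1/y + 1/(1-y).
Integrate: ln|y/(1-y)| = 99x + C₀.
Solve for y: y = 1/(1 + Ce^(-99x)).


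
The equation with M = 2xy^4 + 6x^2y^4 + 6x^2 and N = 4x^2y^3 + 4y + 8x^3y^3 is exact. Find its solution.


Check exactness: ∂M/∂y = 8xy^3 + 24x^2y^3 and ∂N/∂x = 8xy^3 + 24x^2y^3; equal, so the equation is exact.
Integrate M with respect to x (treating y as constant): ∫M dx = x^2y^4 + 2x^3y^4 + 2x^3 + h(y).
Differentiate w.r.t. y and set equal to N: the x-dependent terms already match, leaving h'(y) = 4y. Integrate: h(y) = 2y^2.
So F(x,y) = x^2y^4 + 2y^2 + 2x^3y^4 + 2x^3.
General solution: x^2y^4 + 2y^2 + 2x^3y^4 + 2x^3 = C.


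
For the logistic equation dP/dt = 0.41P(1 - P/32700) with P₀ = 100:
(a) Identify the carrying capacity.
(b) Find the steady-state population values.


Logistic ODE dP/dt = 0.41P(1 - P/32700) has equilibria where dP/dt = 0, i.e. P = 0 or P = 32700.
The coefficient (1 - P/K) = 0 when P = K, identifying K = 32700 as the carrying capacity.
(a) K = 32700; (b) equilibria P = 0 and P = 32700.


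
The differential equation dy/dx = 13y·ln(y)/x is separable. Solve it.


Separate: dy/[y ln(y)] = 13 dx/x.
Substitute u = ln(y): du/u = 13 dx/x.
Integrate: ln|ln(y)| = 13ln|x| + C₀, hence ln(y) = C·x^13.


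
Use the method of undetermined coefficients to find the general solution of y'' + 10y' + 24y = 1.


Characteristic roots of r² + 10r + 24 = 0 are -4, -6.
y_h = C₁e^(-4x) + C₂e^(-6x).
Constant forcing; try y_p = A. Then 24A = 1 ⇒ A = 1/24.
General solution: y = C₁e^(-4x) + C₂e^(-6x) + 1/24.


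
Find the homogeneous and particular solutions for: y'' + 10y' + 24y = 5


Characteristic roots of r² + 10r + 24 = 0 are -6, -4.
y_h = C₁e^(-6x) + C₂e^(-4x).
Constant forcing; try y_p = A. Then 24A = 5 ⇒ A = 5/24.
General solution: y = C₁e^(-6x) + C₂e^(-4x) + 5/24.


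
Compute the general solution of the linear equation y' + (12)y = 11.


P(x) = 12, Q(x) = 11; integrating factor μ = e^(12x).
(μ y)' = 11e^(12x) ⇒ μ y = (11/12)e^(12x) + C.
Divide by μ: y = 11/12 + Ce^(-12x).


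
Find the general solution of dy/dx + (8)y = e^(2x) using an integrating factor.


P(x) = 8 ⇒ μ = e^(8x).
(μ y)' = e^(10x) ⇒ μ y = e^(10x)/10 + C.
Divide by μ: y = (1/10)e^(2x) + Ce^(-8x).


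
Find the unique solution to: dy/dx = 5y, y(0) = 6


General solution of y' = 5y is y = Ce^(5x).
Apply y(0) = 6: C = 6.
Particular solution: y = 6e^(5x).


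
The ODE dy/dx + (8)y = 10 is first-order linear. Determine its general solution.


P(x) = 8, Q(x) = 10; integrating factor μ = e^(8x).
(μ y)' = 10e^(8x) ⇒ μ y = (5/4)e^(8x) + C.
Divide by μ: y = 5/4 + Ce^(-8x).


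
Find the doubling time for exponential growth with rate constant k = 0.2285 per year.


Exponential growth: P(t) = P₀ e^(0.2285t). Set P(t)/P₀ = 2: e^(0.2285t) = 2.
Solve: t = ln(2)/0.2285 ≈ 3.03 years.


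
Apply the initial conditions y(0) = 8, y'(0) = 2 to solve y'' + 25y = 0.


Characteristic roots of r² + 25 = 0 are ±5i, so y = C₁cos(5x) + C₂sin(5x).
Apply y(0) = 8: C₁ = 8. Differentiate and apply y'(0) = 2: 5·C₂ = 2, so C₂ = 2/5.
Particular solution: y = 8cos(5x) + (2/5)sin(5x).


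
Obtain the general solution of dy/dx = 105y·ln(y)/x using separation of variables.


Separate: dy/[y ln(y)] = 105 dx/x.
Substitute u = ln(y): du/u = 105 dx/x.
Integrate: ln|ln(y)| = 105ln|x| + C₀, hence ln(y) = C·x^105.


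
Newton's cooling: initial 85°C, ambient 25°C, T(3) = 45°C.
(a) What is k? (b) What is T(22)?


Newton's law: T(t) = T_a + (T₀ - T_a)e^(-kt).
(a) Use T(3) = 45: (45 - 25)/(85 - 25) = e^(-k·3), so k = -ln(0.333)/3 ≈ 0.3662.
(b) Apply k to t = 22: T(22) = 25 + (60)e^(-8.056) ≈ 25.0°C.


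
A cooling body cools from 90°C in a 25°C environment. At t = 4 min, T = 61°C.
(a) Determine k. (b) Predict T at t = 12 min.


Newton's law: T(t) = T_a + (T₀ - T_a)e^(-kt).
(a) Use T(4) = 61: (61 - 25)/(90 - 25) = e^(-k·4), so k = -ln(0.554)/4 ≈ 0.1477.
(b) Apply k to t = 12: T(12) = 25 + (65)e^(-1.773) ≈ 36.0°C.


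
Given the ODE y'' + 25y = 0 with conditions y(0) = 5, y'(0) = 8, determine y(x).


Characteristic roots of r² + 25 = 0 are ±5i, so y = C₁cos(5x) + C₂sin(5x).
Apply y(0) = 5: C₁ = 5. Differentiate and apply y'(0) = 8: 5·C₂ = 8, so C₂ = 8/5.
Particular solution: y = 5cos(5x) + (8/5)sin(5x).


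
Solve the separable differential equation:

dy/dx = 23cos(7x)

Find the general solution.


g(y) = 1, so integrate directly: y = ∫ 23cos(7x) dx = (23/7)sin(7x) + C.


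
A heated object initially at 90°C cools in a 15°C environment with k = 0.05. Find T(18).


Newton's law: dT/dt = -k(T - T_a) has solution T(t) = T_a + (T₀ - T_a)e^(-kt).
Plug in T_a = 15, T₀ = 90, k = 0.05, t = 18: T(18) = 15 + (75)e^(-0.90) ≈ 45.5°C.


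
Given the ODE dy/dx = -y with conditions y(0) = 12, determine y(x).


General solution of y' = -y is y = Ce^(-x).
Apply y(0) = 12: C = 12.
Particular solution: y = 12e^(-x).


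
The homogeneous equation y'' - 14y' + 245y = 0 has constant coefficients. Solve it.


Characteristic equation: r² - 14r + 245 = 0.
Discriminant is negative; roots r = 7 ± 14i (complex conjugate pair).
General solution uses e^(α x)(C₁ cos(β x) + C₂ sin(β x)): y = e^(7x)(C₁cos(14x) + C₂sin(14x)).


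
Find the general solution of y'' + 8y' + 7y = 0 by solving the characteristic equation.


Characteristic equation: r² + 8r + 7 = 0.
Factor: (r + 1)(r + 7) = 0 ⇒ r = -1, -7 (distinct real).
General solution: y = C₁e^(-x) + C₂e^(-7x).


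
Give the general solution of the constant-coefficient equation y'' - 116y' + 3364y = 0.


Characteristic equation: r² - 116r + 3364 = 0, i.e. (r - 58)² = 0.
Repeated root r = 58; include an x factor for the second linearly independent solution.
General solution: y = (C₁ + C₂x)e^(58x).


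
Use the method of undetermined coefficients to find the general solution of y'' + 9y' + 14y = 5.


Characteristic roots of r² + 9r + 14 = 0 are -7, -2.
y_h = C₁e^(-7x) + C₂e^(-2x).
Constant forcing; try y_p = A. Then 14A = 5 ⇒ A = 5/14.
General solution: y = C₁e^(-7x) + C₂e^(-2x) + 5/14.


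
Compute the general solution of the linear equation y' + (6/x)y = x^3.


P(x) = 6/x ⇒ μ = x^6.
(x^6 y)' = x^6·x^3 = x^9.
Integrate: x^6 y = x^10/(10) + C.
Solve for y: y = (1/10)x^4 + C/x^6.


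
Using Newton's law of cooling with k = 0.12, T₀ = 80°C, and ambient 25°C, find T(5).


Newton's law: dT/dt = -k(T - T_a) has solution T(t) = T_a + (T₀ - T_a)e^(-kt).
Plug in T_a = 25, T₀ = 80, k = 0.12, t = 5: T(5) = 25 + (55)e^(-0.60) ≈ 55.2°C.


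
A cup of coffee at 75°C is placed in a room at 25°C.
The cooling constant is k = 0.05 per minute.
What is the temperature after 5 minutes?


Newton's law: dT/dt = -k(T - T_a) has solution T(t) = T_a + (T₀ - T_a)e^(-kt).
Plug in T_a = 25, T₀ = 75, k = 0.05, t = 5: T(5) = 25 + (50)e^(-0.25) ≈ 63.9°C.


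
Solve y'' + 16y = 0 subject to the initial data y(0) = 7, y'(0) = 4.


Characteristic roots of r² + 16 = 0 are ±4i, so y = C₁cos(4x) + C₂sin(4x).
Apply y(0) = 7: C₁ = 7. Differentiate and apply y'(0) = 4: 4·C₂ = 4, so C₂ = 1.
Particular solution: y = 7cos(4x) + sin(4x).


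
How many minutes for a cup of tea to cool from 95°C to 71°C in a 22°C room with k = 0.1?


From T(t) = T_a + (T₀ - T_a)e^(-kt), set T(t) = 71:
(71 - 22) / (95 - 22) = e^(-0.1t), so t = -ln(0.671)/0.1 ≈ 4.0 minutes.


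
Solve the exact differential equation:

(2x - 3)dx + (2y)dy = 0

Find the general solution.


Check exactness: ∂M/∂y = 0 and ∂N/∂x = 0; equal, so the equation is exact.
Integrate M with respect to x (treating y as constant): ∫M dx = x^2 - 3x + h(y).
Differentiate w.r.t. y and set equal to N: the x-dependent terms already match, leaving h'(y) = 2y. Integrate: h(y) = y^2.
So F(x,y) = y^2 + x^2 - 3x.
General solution: y^2 + x^2 - 3x = C.


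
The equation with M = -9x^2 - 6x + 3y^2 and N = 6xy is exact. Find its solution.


Check exactness: ∂M/∂y = 6y and ∂N/∂x = 6y; equal, so the equation is exact.
Integrate M with respect to x (treating y as constant): ∫M dx = -3x^3 - 3x^2 + 3xy^2 + h(y).
Differentiate w.r.t. y and set equal to N: all terms match, so h'(y) = 0 and h is a constant absorbed into C.
General solution: -3x^3 - 3x^2 + 3xy^2 = C.


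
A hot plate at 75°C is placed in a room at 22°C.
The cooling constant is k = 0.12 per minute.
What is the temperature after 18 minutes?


Newton's law: dT/dt = -k(T - T_a) has solution T(t) = T_a + (T₀ - T_a)e^(-kt).
Plug in T_a = 22, T₀ = 75, k = 0.12, t = 18: T(18) = 22 + (53)e^(-2.16) ≈ 28.1°C.


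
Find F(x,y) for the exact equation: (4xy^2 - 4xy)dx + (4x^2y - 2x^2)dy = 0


Check exactness: ∂M/∂y = 8xy - 4x and ∂N/∂x = 8xy - 4x; equal, so the equation is exact.
Integrate M with respect to x (treating y as constant): ∫M dx = 2x^2y^2 - 2x^2y + h(y).
Differentiate w.r.t. y and set equal to N: all terms match, so h'(y) = 0 and h is a constant absorbed into C.
General solution: 2x^2y^2 - 2x^2y = C.


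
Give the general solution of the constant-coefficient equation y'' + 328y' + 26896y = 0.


Characteristic equation: r² + 328r + 26896 = 0, i.e. (r + 164)² = 0.
Repeated root r = -164; include an x factor for the second linearly independent solution.
General solution: y = (C₁ + C₂x)e^(-164x).


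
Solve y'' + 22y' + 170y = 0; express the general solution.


Characteristic equation: r² + 22r + 170 = 0.
Discriminant is negative; roots r = -11 ± 7i (complex conjugate pair).
General solution uses e^(α x)(C₁ cos(β x) + C₂ sin(β x)): y = e^(-11x)(C₁cos(7x) + C₂sin(7x)).
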